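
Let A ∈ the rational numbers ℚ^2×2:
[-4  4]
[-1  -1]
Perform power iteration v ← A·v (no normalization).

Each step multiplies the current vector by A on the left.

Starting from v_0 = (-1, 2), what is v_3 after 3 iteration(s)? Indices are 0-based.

v_3 = (164, 63)

v_0 = (-1, 2).
v_1 = A·v_0 = (12, -1).
v_2 = A·v_1 = (-52, -11).
v_3 = A·v_2 = (164, 63).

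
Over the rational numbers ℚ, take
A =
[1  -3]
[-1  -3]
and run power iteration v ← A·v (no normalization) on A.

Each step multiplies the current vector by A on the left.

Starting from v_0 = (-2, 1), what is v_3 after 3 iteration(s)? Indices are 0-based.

v_0 = (-2, 1).
v_1 = A·v_0 = (-5, -1).
v_2 = A·v_1 = (-2, 8).
v_3 = A·v_2 = (-26, -22).

v_3 = (-26, -22)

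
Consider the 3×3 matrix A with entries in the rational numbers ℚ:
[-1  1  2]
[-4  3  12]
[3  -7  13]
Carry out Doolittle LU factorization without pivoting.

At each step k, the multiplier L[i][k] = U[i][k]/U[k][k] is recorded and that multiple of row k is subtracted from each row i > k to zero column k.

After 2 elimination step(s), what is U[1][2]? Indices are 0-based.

U[1][2] = 4

k=0: U[0][0]=-1
  eliminate (1,0): mult=4, new row 1: (0, -1, 4); set L[1][0]=4
  eliminate (2,0): mult=-3, new row 2: (0, -4, 19); set L[2][0]=-3
k=1: U[1][1]=-1
  eliminate (2,1): mult=4, new row 2: (0, 0, 3); set L[2][1]=4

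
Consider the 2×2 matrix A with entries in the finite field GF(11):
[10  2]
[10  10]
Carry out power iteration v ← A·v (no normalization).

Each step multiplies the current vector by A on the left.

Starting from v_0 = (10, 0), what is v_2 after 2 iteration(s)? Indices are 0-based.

v_2 = (1, 9)

v_0 = (10, 0).
v_1 = A·v_0 = (1, 1).
v_2 = A·v_1 = (1, 9).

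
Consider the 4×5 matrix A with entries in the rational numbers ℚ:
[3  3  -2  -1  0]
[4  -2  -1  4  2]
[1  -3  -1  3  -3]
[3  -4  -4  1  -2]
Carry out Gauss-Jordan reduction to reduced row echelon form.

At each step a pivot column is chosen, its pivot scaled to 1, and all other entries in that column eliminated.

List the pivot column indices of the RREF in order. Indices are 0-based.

step 1: normalize row 0 (÷3) = (1, 1, -2/3, -1/3, 0)
  row 1: subtract 4×row0 = (0, -6, 5/3, 16/3, 2)
  row 2: subtract 1×row0 = (0, -4, -1/3, 10/3, -3)
  row 3: subtract 3×row0 = (0, -7, -2, 2, -2)
step 2: normalize row 1 (÷-6) = (0, 1, -5/18, -8/9, -1/3)
  row 0: subtract 1×row1 = (1, 0, -7/18, 5/9, 1/3)
  row 2: subtract -4×row1 = (0, 0, -13/9, -2/9, -13/3)
  row 3: subtract -7×row1 = (0, 0, -71/18, -38/9, -13/3)
step 3: normalize row 2 (÷-13/9) = (0, 0, 1, 2/13, 3)
  row 0: subtract -7/18×row2 = (1, 0, 0, 8/13, 3/2)
  row 1: subtract -5/18×row2 = (0, 1, 0, -11/13, 1/2)
  row 3: subtract -71/18×row2 = (0, 0, 0, -47/13, 15/2)
step 4: normalize row 3 (÷-47/13) = (0, 0, 0, 1, -195/94)
  row 0: subtract 8/13×row3 = (1, 0, 0, 0, 261/94)
  row 1: subtract -11/13×row3 = (0, 1, 0, 0, -59/47)
  row 2: subtract 2/13×row3 = (0, 0, 1, 0, 156/47)

pivot columns: 0, 1, 2, 3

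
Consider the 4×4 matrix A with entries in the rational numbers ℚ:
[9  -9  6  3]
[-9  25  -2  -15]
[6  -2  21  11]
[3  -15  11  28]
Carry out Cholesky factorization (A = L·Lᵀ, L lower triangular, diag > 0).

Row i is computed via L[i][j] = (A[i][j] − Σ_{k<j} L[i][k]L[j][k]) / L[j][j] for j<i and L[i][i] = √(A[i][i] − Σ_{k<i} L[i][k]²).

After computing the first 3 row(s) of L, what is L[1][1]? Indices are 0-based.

Step 1: L[0][0] = √(9) = 3.
  L[1][0] = (-9) / L[0][0] = -3.
Step 2: L[1][1] = √(16) = 4.
  L[2][0] = (6) / L[0][0] = 2.
  L[2][1] = (4) / L[1][1] = 1.
Step 3: L[2][2] = √(16) = 4.

L[1][1] = 4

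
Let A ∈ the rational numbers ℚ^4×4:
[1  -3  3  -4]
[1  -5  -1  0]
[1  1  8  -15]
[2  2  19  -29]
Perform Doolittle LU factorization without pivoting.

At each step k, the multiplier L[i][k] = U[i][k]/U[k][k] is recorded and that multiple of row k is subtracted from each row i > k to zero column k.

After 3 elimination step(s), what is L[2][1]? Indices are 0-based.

[col 0] pivot 1
  R1 -= 1*R0 → (0, -2, -4, 4)  (L[1][0] := 1)
  R2 -= 1*R0 → (0, 4, 5, -11)  (L[2][0] := 1)
  R3 -= 2*R0 → (0, 8, 13, -21)  (L[3][0] := 2)
[col 1] pivot -2
  R2 -= -2*R1 → (0, 0, -3, -3)  (L[2][1] := -2)
  R3 -= -4*R1 → (0, 0, -3, -5)  (L[3][1] := -4)
[col 2] pivot -3
  R3 -= 1*R2 → (0, 0, 0, -2)  (L[3][2] := 1)

L[2][1] = -2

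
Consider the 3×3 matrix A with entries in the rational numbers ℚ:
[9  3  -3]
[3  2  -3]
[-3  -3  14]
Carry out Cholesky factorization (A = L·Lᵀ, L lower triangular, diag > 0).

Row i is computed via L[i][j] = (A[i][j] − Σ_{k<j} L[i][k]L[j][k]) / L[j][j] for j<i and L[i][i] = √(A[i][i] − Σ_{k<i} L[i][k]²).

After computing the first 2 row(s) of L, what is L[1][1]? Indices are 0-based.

L[1][1] = 1

Step 1: L[0][0] = √(9) = 3.
  L[1][0] = (3) / L[0][0] = 1.
Step 2: L[1][1] = √(1) = 1.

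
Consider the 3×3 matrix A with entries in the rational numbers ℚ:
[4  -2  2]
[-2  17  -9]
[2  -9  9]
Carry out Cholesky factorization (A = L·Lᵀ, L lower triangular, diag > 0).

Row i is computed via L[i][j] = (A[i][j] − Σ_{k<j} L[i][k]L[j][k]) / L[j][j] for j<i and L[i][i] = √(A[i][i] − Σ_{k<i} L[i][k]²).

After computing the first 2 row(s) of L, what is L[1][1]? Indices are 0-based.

L[1][1] = 4

Step 1: L[0][0] = √(4) = 2.
  L[1][0] = (-2) / L[0][0] = -1.
Step 2: L[1][1] = √(16) = 4.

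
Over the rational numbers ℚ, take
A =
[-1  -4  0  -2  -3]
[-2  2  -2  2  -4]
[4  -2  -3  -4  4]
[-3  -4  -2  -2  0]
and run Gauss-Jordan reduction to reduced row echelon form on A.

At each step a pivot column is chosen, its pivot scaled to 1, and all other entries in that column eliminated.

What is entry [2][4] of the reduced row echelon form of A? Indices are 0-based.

M[2][4] = 31/12

pivot(0,0)=-1: scale R0 → (1, 4, 0, 2, 3)
  clear (1,0): R1 −= (-2)R0 → (0, 10, -2, 6, 2)
  clear (2,0): R2 −= (4)R0 → (0, -18, -3, -12, -8)
  clear (3,0): R3 −= (-3)R0 → (0, 8, -2, 4, 9)
pivot(1,1)=10: scale R1 → (0, 1, -1/5, 3/5, 1/5)
  clear (0,1): R0 −= (4)R1 → (1, 0, 4/5, -2/5, 11/5)
  clear (2,1): R2 −= (-18)R1 → (0, 0, -33/5, -6/5, -22/5)
  clear (3,1): R3 −= (8)R1 → (0, 0, -2/5, -4/5, 37/5)
pivot(2,2)=-33/5: scale R2 → (0, 0, 1, 2/11, 2/3)
  clear (0,2): R0 −= (4/5)R2 → (1, 0, 0, -6/11, 5/3)
  clear (1,2): R1 −= (-1/5)R2 → (0, 1, 0, 7/11, 1/3)
  clear (3,2): R3 −= (-2/5)R2 → (0, 0, 0, -8/11, 23/3)
pivot(3,3)=-8/11: scale R3 → (0, 0, 0, 1, -253/24)
  clear (0,3): R0 −= (-6/11)R3 → (1, 0, 0, 0, -49/12)
  clear (1,3): R1 −= (7/11)R3 → (0, 1, 0, 0, 169/24)
  clear (2,3): R2 −= (2/11)R3 → (0, 0, 1, 0, 31/12)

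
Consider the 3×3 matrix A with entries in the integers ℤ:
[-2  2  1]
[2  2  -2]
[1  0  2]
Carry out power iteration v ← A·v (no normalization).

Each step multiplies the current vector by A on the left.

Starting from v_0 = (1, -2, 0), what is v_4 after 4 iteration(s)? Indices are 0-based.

v_4 = (97, -138, -56)

v_0 = (1, -2, 0).
v_1 = A·v_0 = (-6, -2, 1).
v_2 = A·v_1 = (9, -18, -4).
v_3 = A·v_2 = (-58, -10, 1).
v_4 = A·v_3 = (97, -138, -56).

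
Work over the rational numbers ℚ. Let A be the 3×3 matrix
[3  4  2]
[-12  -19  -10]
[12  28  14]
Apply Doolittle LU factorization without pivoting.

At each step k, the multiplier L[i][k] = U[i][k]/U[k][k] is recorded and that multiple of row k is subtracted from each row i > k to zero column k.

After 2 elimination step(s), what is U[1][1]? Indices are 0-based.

U[1][1] = -3

[col 0] pivot 3
  R1 -= -4*R0 → (0, -3, -2)  (L[1][0] := -4)
  R2 -= 4*R0 → (0, 12, 6)  (L[2][0] := 4)
[col 1] pivot -3
  R2 -= -4*R1 → (0, 0, -2)  (L[2][1] := -4)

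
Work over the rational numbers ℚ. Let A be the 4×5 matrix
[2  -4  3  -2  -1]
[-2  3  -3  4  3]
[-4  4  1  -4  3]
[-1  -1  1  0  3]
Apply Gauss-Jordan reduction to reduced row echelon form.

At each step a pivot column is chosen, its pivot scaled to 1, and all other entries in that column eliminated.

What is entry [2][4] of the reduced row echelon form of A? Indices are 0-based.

M[2][4] = 7/9

pivot(0,0)=2: scale R0 → (1, -2, 3/2, -1, -1/2)
  clear (1,0): R1 −= (-2)R0 → (0, -1, 0, 2, 2)
  clear (2,0): R2 −= (-4)R0 → (0, -4, 7, -8, 1)
  clear (3,0): R3 −= (-1)R0 → (0, -3, 5/2, -1, 5/2)
pivot(1,1)=-1: scale R1 → (0, 1, 0, -2, -2)
  clear (0,1): R0 −= (-2)R1 → (1, 0, 3/2, -5, -9/2)
  clear (2,1): R2 −= (-4)R1 → (0, 0, 7, -16, -7)
  clear (3,1): R3 −= (-3)R1 → (0, 0, 5/2, -7, -7/2)
pivot(2,2)=7: scale R2 → (0, 0, 1, -16/7, -1)
  clear (0,2): R0 −= (3/2)R2 → (1, 0, 0, -11/7, -3)
  clear (3,2): R3 −= (5/2)R2 → (0, 0, 0, -9/7, -1)
pivot(3,3)=-9/7: scale R3 → (0, 0, 0, 1, 7/9)
  clear (0,3): R0 −= (-11/7)R3 → (1, 0, 0, 0, -16/9)
  clear (1,3): R1 −= (-2)R3 → (0, 1, 0, 0, -4/9)
  clear (2,3): R2 −= (-16/7)R3 → (0, 0, 1, 0, 7/9)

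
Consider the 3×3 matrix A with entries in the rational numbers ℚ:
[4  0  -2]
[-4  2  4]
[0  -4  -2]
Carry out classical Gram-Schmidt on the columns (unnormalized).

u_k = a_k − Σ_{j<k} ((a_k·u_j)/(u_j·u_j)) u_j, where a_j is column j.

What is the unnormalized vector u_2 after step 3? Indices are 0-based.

u_2 = (4/9, 4/9, 2/9)

Step 1: u_0 = a_0 = (4, -4, 0).
Step 2: u_1 = a_1 − (-1/4)·u_0 = (1, 1, -4).
Step 3: u_2 = a_2 − (-3/4)·u_0 − (5/9)·u_1 = (4/9, 4/9, 2/9).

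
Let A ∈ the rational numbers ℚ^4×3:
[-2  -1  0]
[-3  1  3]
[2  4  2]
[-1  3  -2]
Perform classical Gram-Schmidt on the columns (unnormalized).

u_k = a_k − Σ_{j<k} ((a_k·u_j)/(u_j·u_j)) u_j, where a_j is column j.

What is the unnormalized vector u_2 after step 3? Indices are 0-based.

u_2 = (-10/47, 201/94, 367/235, -1347/470)

Step 1: u_0 = a_0 = (-2, -3, 2, -1).
Step 2: u_1 = a_1 − (2/9)·u_0 = (-5/9, 5/3, 32/9, 29/9).
Step 3: u_2 = a_2 − (-1/6)·u_0 − (51/235)·u_1 = (-10/47, 201/94, 367/235, -1347/470).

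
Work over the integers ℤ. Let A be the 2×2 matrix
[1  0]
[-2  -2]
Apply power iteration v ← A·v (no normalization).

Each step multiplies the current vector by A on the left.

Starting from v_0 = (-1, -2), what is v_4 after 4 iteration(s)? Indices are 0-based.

v_0 = (-1, -2).
v_1 = A·v_0 = (-1, 6).
v_2 = A·v_1 = (-1, -10).
v_3 = A·v_2 = (-1, 22).
v_4 = A·v_3 = (-1, -42).

v_4 = (-1, -42)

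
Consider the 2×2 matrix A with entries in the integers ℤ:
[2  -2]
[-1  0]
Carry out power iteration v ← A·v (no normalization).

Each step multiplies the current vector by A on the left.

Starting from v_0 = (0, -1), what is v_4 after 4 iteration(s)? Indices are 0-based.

v_0 = (0, -1).
v_1 = A·v_0 = (2, 0).
v_2 = A·v_1 = (4, -2).
v_3 = A·v_2 = (12, -4).
v_4 = A·v_3 = (32, -12).

v_4 = (32, -12)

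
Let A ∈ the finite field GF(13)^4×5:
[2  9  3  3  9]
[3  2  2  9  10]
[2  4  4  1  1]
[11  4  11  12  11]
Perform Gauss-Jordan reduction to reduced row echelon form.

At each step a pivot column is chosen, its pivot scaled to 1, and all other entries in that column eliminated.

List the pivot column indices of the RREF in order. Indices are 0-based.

pivot columns: 0, 1, 2, 3

step 1: normalize row 0 (÷2) = (1, 11, 8, 8, 11)
  row 1: subtract 3×row0 = (0, 8, 4, 11, 3)
  row 2: subtract 2×row0 = (0, 8, 1, 11, 5)
  row 3: subtract 11×row0 = (0, 0, 1, 2, 7)
step 2: normalize row 1 (÷8) = (0, 1, 7, 3, 2)
  row 0: subtract 11×row1 = (1, 0, 9, 1, 2)
  row 2: subtract 8×row1 = (0, 0, 10, 0, 2)
step 3: normalize row 2 (÷10) = (0, 0, 1, 0, 8)
  row 0: subtract 9×row2 = (1, 0, 0, 1, 8)
  row 1: subtract 7×row2 = (0, 1, 0, 3, 11)
  row 3: subtract 1×row2 = (0, 0, 0, 2, 12)
step 4: normalize row 3 (÷2) = (0, 0, 0, 1, 6)
  row 0: subtract 1×row3 = (1, 0, 0, 0, 2)
  row 1: subtract 3×row3 = (0, 1, 0, 0, 6)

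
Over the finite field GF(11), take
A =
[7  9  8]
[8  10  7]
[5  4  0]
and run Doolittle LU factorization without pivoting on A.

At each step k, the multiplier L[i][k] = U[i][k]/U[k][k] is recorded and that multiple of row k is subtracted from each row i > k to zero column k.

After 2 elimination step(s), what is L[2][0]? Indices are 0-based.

L[2][0] = 7

[col 0] pivot 7
  R1 -= 9*R0 → (0, 6, 1)  (L[1][0] := 9)
  R2 -= 7*R0 → (0, 7, 10)  (L[2][0] := 7)
[col 1] pivot 6
  R2 -= 3*R1 → (0, 0, 7)  (L[2][1] := 3)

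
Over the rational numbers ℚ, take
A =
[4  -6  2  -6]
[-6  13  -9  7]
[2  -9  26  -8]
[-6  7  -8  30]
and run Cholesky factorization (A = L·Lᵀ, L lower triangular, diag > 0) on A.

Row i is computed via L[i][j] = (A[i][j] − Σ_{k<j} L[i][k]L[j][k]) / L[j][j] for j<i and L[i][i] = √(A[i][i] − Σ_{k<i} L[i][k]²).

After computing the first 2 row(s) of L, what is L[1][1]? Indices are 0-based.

Step 1: L[0][0] = √(4) = 2.
  L[1][0] = (-6) / L[0][0] = -3.
Step 2: L[1][1] = √(4) = 2.

L[1][1] = 2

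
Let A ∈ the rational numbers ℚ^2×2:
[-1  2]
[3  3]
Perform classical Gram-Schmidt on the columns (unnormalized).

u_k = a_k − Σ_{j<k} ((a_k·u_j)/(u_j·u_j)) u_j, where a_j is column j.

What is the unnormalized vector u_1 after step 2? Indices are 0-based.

Step 1: u_0 = a_0 = (-1, 3).
Step 2: u_1 = a_1 − (7/10)·u_0 = (27/10, 9/10).

u_1 = (27/10, 9/10)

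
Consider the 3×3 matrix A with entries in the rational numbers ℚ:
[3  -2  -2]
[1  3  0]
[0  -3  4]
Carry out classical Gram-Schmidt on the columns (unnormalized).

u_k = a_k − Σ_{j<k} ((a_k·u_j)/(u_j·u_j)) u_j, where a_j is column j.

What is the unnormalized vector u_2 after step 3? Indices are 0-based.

Step 1: u_0 = a_0 = (3, 1, 0).
Step 2: u_1 = a_1 − (-3/10)·u_0 = (-11/10, 33/10, -3).
Step 3: u_2 = a_2 − (-3/5)·u_0 − (-98/211)·u_1 = (-150/211, 450/211, 550/211).

u_2 = (-150/211, 450/211, 550/211)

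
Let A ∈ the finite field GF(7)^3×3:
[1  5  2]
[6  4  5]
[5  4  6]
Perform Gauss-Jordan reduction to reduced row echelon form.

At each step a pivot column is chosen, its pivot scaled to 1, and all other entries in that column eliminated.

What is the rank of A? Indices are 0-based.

pivot(0,0)=1: scale R0 → (1, 5, 2)
  clear (1,0): R1 −= (6)R0 → (0, 2, 0)
  clear (2,0): R2 −= (5)R0 → (0, 0, 3)
pivot(1,1)=2: scale R1 → (0, 1, 0)
  clear (0,1): R0 −= (5)R1 → (1, 0, 2)
pivot(2,2)=3: scale R2 → (0, 0, 1)
  clear (0,2): R0 −= (2)R2 → (1, 0, 0)

rank = 3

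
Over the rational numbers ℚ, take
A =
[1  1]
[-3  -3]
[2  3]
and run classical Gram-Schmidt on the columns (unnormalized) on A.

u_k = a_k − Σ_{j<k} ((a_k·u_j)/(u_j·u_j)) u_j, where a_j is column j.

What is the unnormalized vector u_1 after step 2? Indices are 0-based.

u_1 = (-1/7, 3/7, 5/7)

Step 1: u_0 = a_0 = (1, -3, 2).
Step 2: u_1 = a_1 − (8/7)·u_0 = (-1/7, 3/7, 5/7).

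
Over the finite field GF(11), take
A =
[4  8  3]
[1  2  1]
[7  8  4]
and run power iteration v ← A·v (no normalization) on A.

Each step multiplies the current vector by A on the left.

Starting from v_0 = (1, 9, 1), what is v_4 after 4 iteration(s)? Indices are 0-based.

v_4 = (1, 1, 0)

v_0 = (1, 9, 1).
v_1 = A·v_0 = (2, 9, 6).
v_2 = A·v_1 = (10, 4, 0).
v_3 = A·v_2 = (6, 7, 3).
v_4 = A·v_3 = (1, 1, 0).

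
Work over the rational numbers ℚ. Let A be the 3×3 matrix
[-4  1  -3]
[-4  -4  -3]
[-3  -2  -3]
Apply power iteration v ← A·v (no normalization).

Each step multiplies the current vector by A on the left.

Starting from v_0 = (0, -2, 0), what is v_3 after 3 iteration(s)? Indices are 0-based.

v_0 = (0, -2, 0).
v_1 = A·v_0 = (-2, 8, 4).
v_2 = A·v_1 = (4, -36, -22).
v_3 = A·v_2 = (14, 194, 126).

v_3 = (14, 194, 126)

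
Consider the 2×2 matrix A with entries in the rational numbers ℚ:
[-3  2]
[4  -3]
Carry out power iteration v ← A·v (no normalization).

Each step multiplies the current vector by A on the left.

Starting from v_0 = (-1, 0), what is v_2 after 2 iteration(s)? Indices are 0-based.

v_2 = (-17, 24)

v_0 = (-1, 0).
v_1 = A·v_0 = (3, -4).
v_2 = A·v_1 = (-17, 24).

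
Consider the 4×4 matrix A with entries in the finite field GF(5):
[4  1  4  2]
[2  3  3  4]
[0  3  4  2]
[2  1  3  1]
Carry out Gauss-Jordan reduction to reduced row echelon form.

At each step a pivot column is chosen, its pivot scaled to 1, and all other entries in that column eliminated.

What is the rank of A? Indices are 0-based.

pivot(0,0)=4: scale R0 → (1, 4, 1, 3)
  clear (1,0): R1 −= (2)R0 → (0, 0, 1, 3)
  clear (3,0): R3 −= (2)R0 → (0, 3, 1, 0)
pivot(1,1): swap R1↔R2
pivot(1,1)=3: scale R1 → (0, 1, 3, 4)
  clear (0,1): R0 −= (4)R1 → (1, 0, 4, 2)
  clear (3,1): R3 −= (3)R1 → (0, 0, 2, 3)
pivot(2,2)=1: scale R2 → (0, 0, 1, 3)
  clear (0,2): R0 −= (4)R2 → (1, 0, 0, 0)
  clear (1,2): R1 −= (3)R2 → (0, 1, 0, 0)
  clear (3,2): R3 −= (2)R2 → (0, 0, 0, 2)
pivot(3,3)=2: scale R3 → (0, 0, 0, 1)
  clear (2,3): R2 −= (3)R3 → (0, 0, 1, 0)

rank = 4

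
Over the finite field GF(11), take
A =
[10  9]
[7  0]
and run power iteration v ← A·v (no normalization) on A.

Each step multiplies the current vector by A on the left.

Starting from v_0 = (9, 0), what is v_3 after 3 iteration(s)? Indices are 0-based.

v_3 = (1, 6)

v_0 = (9, 0).
v_1 = A·v_0 = (2, 8).
v_2 = A·v_1 = (4, 3).
v_3 = A·v_2 = (1, 6).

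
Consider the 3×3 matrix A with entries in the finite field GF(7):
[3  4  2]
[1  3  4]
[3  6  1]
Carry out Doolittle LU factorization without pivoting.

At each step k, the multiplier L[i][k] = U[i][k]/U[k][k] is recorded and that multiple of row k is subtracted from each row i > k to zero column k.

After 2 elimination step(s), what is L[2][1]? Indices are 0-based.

L[2][1] = 4

k=0: U[0][0]=3
  eliminate (1,0): mult=5, new row 1: (0, 4, 1); set L[1][0]=5
  eliminate (2,0): mult=1, new row 2: (0, 2, 6); set L[2][0]=1
k=1: U[1][1]=4
  eliminate (2,1): mult=4, new row 2: (0, 0, 2); set L[2][1]=4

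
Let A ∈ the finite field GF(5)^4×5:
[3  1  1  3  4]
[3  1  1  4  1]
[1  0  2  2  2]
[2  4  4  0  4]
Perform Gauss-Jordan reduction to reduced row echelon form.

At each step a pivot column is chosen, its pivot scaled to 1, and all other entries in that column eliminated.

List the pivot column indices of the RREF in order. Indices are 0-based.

pivot columns: 0, 1, 3, 4

step 1: normalize row 0 (÷3) = (1, 2, 2, 1, 3)
  row 1: subtract 3×row0 = (0, 0, 0, 1, 2)
  row 2: subtract 1×row0 = (0, 3, 0, 1, 4)
  row 3: subtract 2×row0 = (0, 0, 0, 3, 3)
step 2: exchange rows 1,2
step 2: normalize row 1 (÷3) = (0, 1, 0, 2, 3)
  row 0: subtract 2×row1 = (1, 0, 2, 2, 2)
skip col 2 (zero from row 2)
step 3: normalize row 2 (÷1) = (0, 0, 0, 1, 2)
  row 0: subtract 2×row2 = (1, 0, 2, 0, 3)
  row 1: subtract 2×row2 = (0, 1, 0, 0, 4)
  row 3: subtract 3×row2 = (0, 0, 0, 0, 2)
step 4: normalize row 3 (÷2) = (0, 0, 0, 0, 1)
  row 0: subtract 3×row3 = (1, 0, 2, 0, 0)
  row 1: subtract 4×row3 = (0, 1, 0, 0, 0)
  row 2: subtract 2×row3 = (0, 0, 0, 1, 0)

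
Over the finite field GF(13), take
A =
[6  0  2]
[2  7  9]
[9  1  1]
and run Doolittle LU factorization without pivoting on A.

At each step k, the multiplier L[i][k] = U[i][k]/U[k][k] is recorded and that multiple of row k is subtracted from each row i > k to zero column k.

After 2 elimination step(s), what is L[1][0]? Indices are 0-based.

L[1][0] = 9

[col 0] pivot 6
  R1 -= 9*R0 → (0, 7, 4)  (L[1][0] := 9)
  R2 -= 8*R0 → (0, 1, 11)  (L[2][0] := 8)
[col 1] pivot 7
  R2 -= 2*R1 → (0, 0, 3)  (L[2][1] := 2)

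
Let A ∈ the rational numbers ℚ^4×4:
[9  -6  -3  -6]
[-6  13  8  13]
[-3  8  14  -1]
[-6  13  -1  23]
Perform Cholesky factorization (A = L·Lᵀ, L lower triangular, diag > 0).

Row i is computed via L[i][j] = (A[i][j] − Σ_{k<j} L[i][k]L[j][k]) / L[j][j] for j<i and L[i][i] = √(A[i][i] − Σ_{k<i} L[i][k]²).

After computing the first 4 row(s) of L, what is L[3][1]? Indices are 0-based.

Step 1: L[0][0] = √(9) = 3.
  L[1][0] = (-6) / L[0][0] = -2.
Step 2: L[1][1] = √(9) = 3.
  L[2][0] = (-3) / L[0][0] = -1.
  L[2][1] = (6) / L[1][1] = 2.
Step 3: L[2][2] = √(9) = 3.
  L[3][0] = (-6) / L[0][0] = -2.
  L[3][1] = (9) / L[1][1] = 3.
  L[3][2] = (-9) / L[2][2] = -3.
Step 4: L[3][3] = √(1) = 1.

L[3][1] = 3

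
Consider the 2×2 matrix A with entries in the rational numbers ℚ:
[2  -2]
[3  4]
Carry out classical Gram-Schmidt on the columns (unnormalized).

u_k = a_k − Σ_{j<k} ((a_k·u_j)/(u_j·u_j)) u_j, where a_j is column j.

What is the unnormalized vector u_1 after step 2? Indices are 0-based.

u_1 = (-42/13, 28/13)

Step 1: u_0 = a_0 = (2, 3).
Step 2: u_1 = a_1 − (8/13)·u_0 = (-42/13, 28/13).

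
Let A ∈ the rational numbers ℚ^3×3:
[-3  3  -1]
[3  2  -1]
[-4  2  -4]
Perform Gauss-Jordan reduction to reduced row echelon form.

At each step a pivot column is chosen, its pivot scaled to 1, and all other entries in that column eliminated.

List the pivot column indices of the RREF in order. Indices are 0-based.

pivot columns: 0, 1, 2

pivot(0,0)=-3: scale R0 → (1, -1, 1/3)
  clear (1,0): R1 −= (3)R0 → (0, 5, -2)
  clear (2,0): R2 −= (-4)R0 → (0, -2, -8/3)
pivot(1,1)=5: scale R1 → (0, 1, -2/5)
  clear (0,1): R0 −= (-1)R1 → (1, 0, -1/15)
  clear (2,1): R2 −= (-2)R1 → (0, 0, -52/15)
pivot(2,2)=-52/15: scale R2 → (0, 0, 1)
  clear (0,2): R0 −= (-1/15)R2 → (1, 0, 0)
  clear (1,2): R1 −= (-2/5)R2 → (0, 1, 0)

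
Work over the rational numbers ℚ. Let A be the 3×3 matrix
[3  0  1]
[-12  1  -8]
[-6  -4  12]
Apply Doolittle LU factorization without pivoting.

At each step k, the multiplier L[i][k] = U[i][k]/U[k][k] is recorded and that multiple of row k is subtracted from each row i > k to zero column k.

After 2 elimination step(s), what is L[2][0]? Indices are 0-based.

Step 1: pivot at (0,0) is 3.
  row1 ← row1 − (-4)·row0  ⇒  L[1][0]=-4, U row1=(0, 1, -4)
  row2 ← row2 − (-2)·row0  ⇒  L[2][0]=-2, U row2=(0, -4, 14)
Step 2: pivot at (1,1) is 1.
  row2 ← row2 − (-4)·row1  ⇒  L[2][1]=-4, U row2=(0, 0, -2)

L[2][0] = -2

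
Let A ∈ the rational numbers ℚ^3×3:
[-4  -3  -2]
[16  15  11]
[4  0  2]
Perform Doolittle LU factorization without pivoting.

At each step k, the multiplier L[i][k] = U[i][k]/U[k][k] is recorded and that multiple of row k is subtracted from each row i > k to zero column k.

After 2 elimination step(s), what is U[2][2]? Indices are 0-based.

k=0: U[0][0]=-4
  eliminate (1,0): mult=-4, new row 1: (0, 3, 3); set L[1][0]=-4
  eliminate (2,0): mult=-1, new row 2: (0, -3, 0); set L[2][0]=-1
k=1: U[1][1]=3
  eliminate (2,1): mult=-1, new row 2: (0, 0, 3); set L[2][1]=-1

U[2][2] = 3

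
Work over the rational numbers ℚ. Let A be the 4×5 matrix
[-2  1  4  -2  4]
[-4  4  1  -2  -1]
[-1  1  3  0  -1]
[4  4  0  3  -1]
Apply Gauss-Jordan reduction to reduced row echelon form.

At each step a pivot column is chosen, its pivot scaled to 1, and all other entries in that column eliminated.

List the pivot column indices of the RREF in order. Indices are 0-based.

pivot columns: 0, 1, 2, 3

step 1: normalize row 0 (÷-2) = (1, -1/2, -2, 1, -2)
  row 1: subtract -4×row0 = (0, 2, -7, 2, -9)
  row 2: subtract -1×row0 = (0, 1/2, 1, 1, -3)
  row 3: subtract 4×row0 = (0, 6, 8, -1, 7)
step 2: normalize row 1 (÷2) = (0, 1, -7/2, 1, -9/2)
  row 0: subtract -1/2×row1 = (1, 0, -15/4, 3/2, -17/4)
  row 2: subtract 1/2×row1 = (0, 0, 11/4, 1/2, -3/4)
  row 3: subtract 6×row1 = (0, 0, 29, -7, 34)
step 3: normalize row 2 (÷11/4) = (0, 0, 1, 2/11, -3/11)
  row 0: subtract -15/4×row2 = (1, 0, 0, 24/11, -58/11)
  row 1: subtract -7/2×row2 = (0, 1, 0, 18/11, -60/11)
  row 3: subtract 29×row2 = (0, 0, 0, -135/11, 461/11)
step 4: normalize row 3 (÷-135/11) = (0, 0, 0, 1, -461/135)
  row 0: subtract 24/11×row3 = (1, 0, 0, 0, 98/45)
  row 1: subtract 18/11×row3 = (0, 1, 0, 0, 2/15)
  row 2: subtract 2/11×row3 = (0, 0, 1, 0, 47/135)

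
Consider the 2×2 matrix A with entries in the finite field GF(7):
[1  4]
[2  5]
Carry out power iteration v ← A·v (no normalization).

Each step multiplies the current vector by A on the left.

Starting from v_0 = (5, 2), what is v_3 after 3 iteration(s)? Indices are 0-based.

v_0 = (5, 2).
v_1 = A·v_0 = (6, 6).
v_2 = A·v_1 = (2, 0).
v_3 = A·v_2 = (2, 4).

v_3 = (2, 4)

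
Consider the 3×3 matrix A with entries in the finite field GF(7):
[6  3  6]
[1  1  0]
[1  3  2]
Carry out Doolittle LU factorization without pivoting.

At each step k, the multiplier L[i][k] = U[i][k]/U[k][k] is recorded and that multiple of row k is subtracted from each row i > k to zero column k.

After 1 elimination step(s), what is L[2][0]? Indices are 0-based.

L[2][0] = 6

k=0: U[0][0]=6
  eliminate (1,0): mult=6, new row 1: (0, 4, 6); set L[1][0]=6
  eliminate (2,0): mult=6, new row 2: (0, 6, 1); set L[2][0]=6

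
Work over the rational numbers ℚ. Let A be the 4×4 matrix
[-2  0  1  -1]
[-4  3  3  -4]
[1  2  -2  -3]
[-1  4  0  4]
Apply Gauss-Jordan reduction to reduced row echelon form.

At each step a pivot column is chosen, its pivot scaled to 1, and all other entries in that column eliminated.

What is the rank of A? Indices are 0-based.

rank = 4

pivot(0,0)=-2: scale R0 → (1, 0, -1/2, 1/2)
  clear (1,0): R1 −= (-4)R0 → (0, 3, 1, -2)
  clear (2,0): R2 −= (1)R0 → (0, 2, -3/2, -7/2)
  clear (3,0): R3 −= (-1)R0 → (0, 4, -1/2, 9/2)
pivot(1,1)=3: scale R1 → (0, 1, 1/3, -2/3)
  clear (2,1): R2 −= (2)R1 → (0, 0, -13/6, -13/6)
  clear (3,1): R3 −= (4)R1 → (0, 0, -11/6, 43/6)
pivot(2,2)=-13/6: scale R2 → (0, 0, 1, 1)
  clear (0,2): R0 −= (-1/2)R2 → (1, 0, 0, 1)
  clear (1,2): R1 −= (1/3)R2 → (0, 1, 0, -1)
  clear (3,2): R3 −= (-11/6)R2 → (0, 0, 0, 9)
pivot(3,3)=9: scale R3 → (0, 0, 0, 1)
  clear (0,3): R0 −= (1)R3 → (1, 0, 0, 0)
  clear (1,3): R1 −= (-1)R3 → (0, 1, 0, 0)
  clear (2,3): R2 −= (1)R3 → (0, 0, 1, 0)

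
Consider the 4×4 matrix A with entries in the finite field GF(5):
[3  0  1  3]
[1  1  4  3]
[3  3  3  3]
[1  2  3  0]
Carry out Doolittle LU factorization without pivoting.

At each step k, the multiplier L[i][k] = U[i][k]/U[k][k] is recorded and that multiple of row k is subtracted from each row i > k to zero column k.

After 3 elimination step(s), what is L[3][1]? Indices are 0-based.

L[3][1] = 2

Step 1: pivot at (0,0) is 3.
  row1 ← row1 − (2)·row0  ⇒  L[1][0]=2, U row1=(0, 1, 2, 2)
  row2 ← row2 − (1)·row0  ⇒  L[2][0]=1, U row2=(0, 3, 2, 0)
  row3 ← row3 − (2)·row0  ⇒  L[3][0]=2, U row3=(0, 2, 1, 4)
Step 2: pivot at (1,1) is 1.
  row2 ← row2 − (3)·row1  ⇒  L[2][1]=3, U row2=(0, 0, 1, 4)
  row3 ← row3 − (2)·row1  ⇒  L[3][1]=2, U row3=(0, 0, 2, 0)
Step 3: pivot at (2,2) is 1.
  row3 ← row3 − (2)·row2  ⇒  L[3][2]=2, U row3=(0, 0, 0, 2)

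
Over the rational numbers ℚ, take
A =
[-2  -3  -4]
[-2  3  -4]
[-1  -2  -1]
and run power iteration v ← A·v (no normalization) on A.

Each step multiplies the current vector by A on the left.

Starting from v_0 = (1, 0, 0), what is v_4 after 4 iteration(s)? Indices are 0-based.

v_4 = (374, 74, 187)

v_0 = (1, 0, 0).
v_1 = A·v_0 = (-2, -2, -1).
v_2 = A·v_1 = (14, 2, 7).
v_3 = A·v_2 = (-62, -50, -25).
v_4 = A·v_3 = (374, 74, 187).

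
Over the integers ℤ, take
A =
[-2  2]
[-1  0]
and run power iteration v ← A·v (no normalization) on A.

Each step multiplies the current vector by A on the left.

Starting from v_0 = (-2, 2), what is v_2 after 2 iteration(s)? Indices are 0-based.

v_0 = (-2, 2).
v_1 = A·v_0 = (8, 2).
v_2 = A·v_1 = (-12, -8).

v_2 = (-12, -8)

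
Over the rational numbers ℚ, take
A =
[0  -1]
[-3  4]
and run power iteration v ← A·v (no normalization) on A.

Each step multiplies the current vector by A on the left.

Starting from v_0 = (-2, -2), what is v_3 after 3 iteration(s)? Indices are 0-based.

v_0 = (-2, -2).
v_1 = A·v_0 = (2, -2).
v_2 = A·v_1 = (2, -14).
v_3 = A·v_2 = (14, -62).

v_3 = (14, -62)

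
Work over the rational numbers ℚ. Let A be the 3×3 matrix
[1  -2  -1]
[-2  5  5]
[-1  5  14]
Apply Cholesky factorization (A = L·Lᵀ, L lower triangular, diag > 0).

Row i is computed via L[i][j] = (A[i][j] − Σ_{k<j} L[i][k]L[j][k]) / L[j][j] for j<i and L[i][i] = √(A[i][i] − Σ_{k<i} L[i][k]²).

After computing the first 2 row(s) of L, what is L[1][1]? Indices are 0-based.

L[1][1] = 1

Step 1: L[0][0] = √(1) = 1.
  L[1][0] = (-2) / L[0][0] = -2.
Step 2: L[1][1] = √(1) = 1.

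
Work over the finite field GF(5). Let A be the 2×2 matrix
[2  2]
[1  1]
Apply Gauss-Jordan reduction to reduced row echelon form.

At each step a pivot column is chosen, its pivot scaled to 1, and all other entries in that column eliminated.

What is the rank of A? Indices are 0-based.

step 1: normalize row 0 (÷2) = (1, 1)
  row 1: subtract 1×row0 = (0, 0)
skip col 1 (zero from row 1)

rank = 1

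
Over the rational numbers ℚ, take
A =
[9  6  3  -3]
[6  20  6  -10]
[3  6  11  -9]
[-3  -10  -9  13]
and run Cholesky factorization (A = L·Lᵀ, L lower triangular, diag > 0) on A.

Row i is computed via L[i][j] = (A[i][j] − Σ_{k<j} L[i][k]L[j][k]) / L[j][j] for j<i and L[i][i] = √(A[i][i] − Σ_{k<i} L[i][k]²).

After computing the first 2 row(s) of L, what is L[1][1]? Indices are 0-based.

Step 1: L[0][0] = √(9) = 3.
  L[1][0] = (6) / L[0][0] = 2.
Step 2: L[1][1] = √(16) = 4.

L[1][1] = 4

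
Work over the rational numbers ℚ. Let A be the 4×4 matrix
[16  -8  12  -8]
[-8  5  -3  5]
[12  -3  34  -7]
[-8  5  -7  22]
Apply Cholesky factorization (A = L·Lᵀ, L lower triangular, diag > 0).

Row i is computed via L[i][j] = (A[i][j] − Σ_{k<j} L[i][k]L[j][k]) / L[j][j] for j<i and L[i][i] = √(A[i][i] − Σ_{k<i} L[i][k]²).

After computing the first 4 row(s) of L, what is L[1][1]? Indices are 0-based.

Step 1: L[0][0] = √(16) = 4.
  L[1][0] = (-8) / L[0][0] = -2.
Step 2: L[1][1] = √(1) = 1.
  L[2][0] = (12) / L[0][0] = 3.
  L[2][1] = (3) / L[1][1] = 3.
Step 3: L[2][2] = √(16) = 4.
  L[3][0] = (-8) / L[0][0] = -2.
  L[3][1] = (1) / L[1][1] = 1.
  L[3][2] = (-4) / L[2][2] = -1.
Step 4: L[3][3] = √(16) = 4.

L[1][1] = 1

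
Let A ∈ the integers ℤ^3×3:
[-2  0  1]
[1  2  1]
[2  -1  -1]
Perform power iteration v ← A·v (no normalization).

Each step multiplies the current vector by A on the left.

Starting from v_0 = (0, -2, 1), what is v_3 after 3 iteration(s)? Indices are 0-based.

v_3 = (6, -5, -2)

v_0 = (0, -2, 1).
v_1 = A·v_0 = (1, -3, 1).
v_2 = A·v_1 = (-1, -4, 4).
v_3 = A·v_2 = (6, -5, -2).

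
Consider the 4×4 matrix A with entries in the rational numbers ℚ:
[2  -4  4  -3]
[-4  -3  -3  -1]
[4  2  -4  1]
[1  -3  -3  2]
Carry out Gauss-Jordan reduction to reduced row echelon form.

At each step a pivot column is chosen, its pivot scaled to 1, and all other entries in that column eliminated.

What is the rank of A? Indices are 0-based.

rank = 4

pivot(0,0)=2: scale R0 → (1, -2, 2, -3/2)
  clear (1,0): R1 −= (-4)R0 → (0, -11, 5, -7)
  clear (2,0): R2 −= (4)R0 → (0, 10, -12, 7)
  clear (3,0): R3 −= (1)R0 → (0, -1, -5, 7/2)
pivot(1,1)=-11: scale R1 → (0, 1, -5/11, 7/11)
  clear (0,1): R0 −= (-2)R1 → (1, 0, 12/11, -5/22)
  clear (2,1): R2 −= (10)R1 → (0, 0, -82/11, 7/11)
  clear (3,1): R3 −= (-1)R1 → (0, 0, -60/11, 91/22)
pivot(2,2)=-82/11: scale R2 → (0, 0, 1, -7/82)
  clear (0,2): R0 −= (12/11)R2 → (1, 0, 0, -11/82)
  clear (1,2): R1 −= (-5/11)R2 → (0, 1, 0, 49/82)
  clear (3,2): R3 −= (-60/11)R2 → (0, 0, 0, 301/82)
pivot(3,3)=301/82: scale R3 → (0, 0, 0, 1)
  clear (0,3): R0 −= (-11/82)R3 → (1, 0, 0, 0)
  clear (1,3): R1 −= (49/82)R3 → (0, 1, 0, 0)
  clear (2,3): R2 −= (-7/82)R3 → (0, 0, 1, 0)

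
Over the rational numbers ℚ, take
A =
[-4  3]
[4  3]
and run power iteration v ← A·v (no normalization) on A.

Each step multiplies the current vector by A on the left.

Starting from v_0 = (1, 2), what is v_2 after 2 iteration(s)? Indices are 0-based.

v_2 = (22, 38)

v_0 = (1, 2).
v_1 = A·v_0 = (2, 10).
v_2 = A·v_1 = (22, 38).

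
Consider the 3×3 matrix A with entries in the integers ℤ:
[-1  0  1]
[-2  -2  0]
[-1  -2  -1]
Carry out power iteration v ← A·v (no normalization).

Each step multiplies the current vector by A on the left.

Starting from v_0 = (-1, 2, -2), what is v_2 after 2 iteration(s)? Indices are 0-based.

v_0 = (-1, 2, -2).
v_1 = A·v_0 = (-1, -2, -1).
v_2 = A·v_1 = (0, 6, 6).

v_2 = (0, 6, 6)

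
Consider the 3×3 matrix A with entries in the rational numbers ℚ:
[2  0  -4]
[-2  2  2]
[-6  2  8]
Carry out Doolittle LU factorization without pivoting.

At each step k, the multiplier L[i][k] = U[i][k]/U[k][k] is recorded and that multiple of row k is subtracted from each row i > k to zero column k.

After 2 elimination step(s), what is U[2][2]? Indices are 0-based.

U[2][2] = -2

[col 0] pivot 2
  R1 -= -1*R0 → (0, 2, -2)  (L[1][0] := -1)
  R2 -= -3*R0 → (0, 2, -4)  (L[2][0] := -3)
[col 1] pivot 2
  R2 -= 1*R1 → (0, 0, -2)  (L[2][1] := 1)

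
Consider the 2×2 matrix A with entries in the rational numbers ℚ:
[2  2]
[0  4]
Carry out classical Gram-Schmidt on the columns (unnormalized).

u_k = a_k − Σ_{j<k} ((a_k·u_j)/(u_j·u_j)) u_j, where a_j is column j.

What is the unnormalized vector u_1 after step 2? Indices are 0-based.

Step 1: u_0 = a_0 = (2, 0).
Step 2: u_1 = a_1 − (1)·u_0 = (0, 4).

u_1 = (0, 4)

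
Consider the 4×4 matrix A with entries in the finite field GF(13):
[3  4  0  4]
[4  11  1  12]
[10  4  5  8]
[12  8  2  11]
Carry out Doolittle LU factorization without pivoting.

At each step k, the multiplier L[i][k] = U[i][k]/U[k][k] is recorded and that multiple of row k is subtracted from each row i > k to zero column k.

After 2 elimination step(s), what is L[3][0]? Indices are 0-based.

k=0: U[0][0]=3
  eliminate (1,0): mult=10, new row 1: (0, 10, 1, 11); set L[1][0]=10
  eliminate (2,0): mult=12, new row 2: (0, 8, 5, 12); set L[2][0]=12
  eliminate (3,0): mult=4, new row 3: (0, 5, 2, 8); set L[3][0]=4
k=1: U[1][1]=10
  eliminate (2,1): mult=6, new row 2: (0, 0, 12, 11); set L[2][1]=6
  eliminate (3,1): mult=7, new row 3: (0, 0, 8, 9); set L[3][1]=7

L[3][0] = 4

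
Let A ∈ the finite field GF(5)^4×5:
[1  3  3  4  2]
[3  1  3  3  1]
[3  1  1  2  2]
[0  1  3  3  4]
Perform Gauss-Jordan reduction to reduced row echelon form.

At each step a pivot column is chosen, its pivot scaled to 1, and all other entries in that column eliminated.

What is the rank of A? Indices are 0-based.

pivot(0,0)=1: scale R0 → (1, 3, 3, 4, 2)
  clear (1,0): R1 −= (3)R0 → (0, 2, 4, 1, 0)
  clear (2,0): R2 −= (3)R0 → (0, 2, 2, 0, 1)
pivot(1,1)=2: scale R1 → (0, 1, 2, 3, 0)
  clear (0,1): R0 −= (3)R1 → (1, 0, 2, 0, 2)
  clear (2,1): R2 −= (2)R1 → (0, 0, 3, 4, 1)
  clear (3,1): R3 −= (1)R1 → (0, 0, 1, 0, 4)
pivot(2,2)=3: scale R2 → (0, 0, 1, 3, 2)
  clear (0,2): R0 −= (2)R2 → (1, 0, 0, 4, 3)
  clear (1,2): R1 −= (2)R2 → (0, 1, 0, 2, 1)
  clear (3,2): R3 −= (1)R2 → (0, 0, 0, 2, 2)
pivot(3,3)=2: scale R3 → (0, 0, 0, 1, 1)
  clear (0,3): R0 −= (4)R3 → (1, 0, 0, 0, 4)
  clear (1,3): R1 −= (2)R3 → (0, 1, 0, 0, 4)
  clear (2,3): R2 −= (3)R3 → (0, 0, 1, 0, 4)

rank = 4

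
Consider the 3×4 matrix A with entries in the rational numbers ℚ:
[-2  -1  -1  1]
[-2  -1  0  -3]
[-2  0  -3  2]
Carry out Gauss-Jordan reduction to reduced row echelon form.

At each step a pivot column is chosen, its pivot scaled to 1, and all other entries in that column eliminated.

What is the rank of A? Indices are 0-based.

rank = 3

step 1: normalize row 0 (÷-2) = (1, 1/2, 1/2, -1/2)
  row 1: subtract -2×row0 = (0, 0, 1, -4)
  row 2: subtract -2×row0 = (0, 1, -2, 1)
step 2: exchange rows 1,2
step 2: normalize row 1 (÷1) = (0, 1, -2, 1)
  row 0: subtract 1/2×row1 = (1, 0, 3/2, -1)
step 3: normalize row 2 (÷1) = (0, 0, 1, -4)
  row 0: subtract 3/2×row2 = (1, 0, 0, 5)
  row 1: subtract -2×row2 = (0, 1, 0, -7)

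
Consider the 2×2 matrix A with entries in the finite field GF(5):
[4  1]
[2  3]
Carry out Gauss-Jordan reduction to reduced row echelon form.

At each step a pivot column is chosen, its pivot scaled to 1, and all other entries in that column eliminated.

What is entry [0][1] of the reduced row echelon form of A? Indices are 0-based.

pivot(0,0)=4: scale R0 → (1, 4)
  clear (1,0): R1 −= (2)R0 → (0, 0)
col 1: no nonzero at/below row 1; advance.

M[0][1] = 4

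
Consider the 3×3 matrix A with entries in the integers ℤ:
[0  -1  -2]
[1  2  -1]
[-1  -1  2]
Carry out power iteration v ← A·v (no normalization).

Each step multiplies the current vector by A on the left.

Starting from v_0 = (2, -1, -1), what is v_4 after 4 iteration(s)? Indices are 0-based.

v_0 = (2, -1, -1).
v_1 = A·v_0 = (3, 1, -3).
v_2 = A·v_1 = (5, 8, -10).
v_3 = A·v_2 = (12, 31, -33).
v_4 = A·v_3 = (35, 107, -109).

v_4 = (35, 107, -109)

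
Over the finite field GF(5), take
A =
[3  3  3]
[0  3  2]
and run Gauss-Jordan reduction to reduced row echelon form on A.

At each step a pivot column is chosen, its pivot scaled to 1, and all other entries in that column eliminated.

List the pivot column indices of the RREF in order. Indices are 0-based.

pivot(0,0)=3: scale R0 → (1, 1, 1)
pivot(1,1)=3: scale R1 → (0, 1, 4)
  clear (0,1): R0 −= (1)R1 → (1, 0, 2)

pivot columns: 0, 1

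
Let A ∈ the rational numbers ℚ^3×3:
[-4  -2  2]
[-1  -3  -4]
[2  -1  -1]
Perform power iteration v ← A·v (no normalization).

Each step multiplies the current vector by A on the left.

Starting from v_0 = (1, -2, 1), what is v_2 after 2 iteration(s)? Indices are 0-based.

v_2 = (-4, -17, 0)

v_0 = (1, -2, 1).
v_1 = A·v_0 = (2, 1, 3).
v_2 = A·v_1 = (-4, -17, 0).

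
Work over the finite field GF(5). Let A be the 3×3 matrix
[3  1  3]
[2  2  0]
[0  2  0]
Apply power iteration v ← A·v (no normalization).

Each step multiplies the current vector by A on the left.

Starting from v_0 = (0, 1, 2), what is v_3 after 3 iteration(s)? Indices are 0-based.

v_3 = (2, 4, 1)

v_0 = (0, 1, 2).
v_1 = A·v_0 = (2, 2, 2).
v_2 = A·v_1 = (4, 3, 4).
v_3 = A·v_2 = (2, 4, 1).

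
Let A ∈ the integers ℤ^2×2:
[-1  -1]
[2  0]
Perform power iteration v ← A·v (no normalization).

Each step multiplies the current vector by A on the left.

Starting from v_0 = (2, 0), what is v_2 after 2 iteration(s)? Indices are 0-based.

v_2 = (-2, -4)

v_0 = (2, 0).
v_1 = A·v_0 = (-2, 4).
v_2 = A·v_1 = (-2, -4).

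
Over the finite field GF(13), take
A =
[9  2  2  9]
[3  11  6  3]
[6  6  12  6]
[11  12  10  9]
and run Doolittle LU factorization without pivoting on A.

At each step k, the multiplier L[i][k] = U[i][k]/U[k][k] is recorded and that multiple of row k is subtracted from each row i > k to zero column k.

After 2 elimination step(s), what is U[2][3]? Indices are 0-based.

[col 0] pivot 9
  R1 -= 9*R0 → (0, 6, 1, 0)  (L[1][0] := 9)
  R2 -= 5*R0 → (0, 9, 2, 0)  (L[2][0] := 5)
  R3 -= 7*R0 → (0, 11, 9, 11)  (L[3][0] := 7)
[col 1] pivot 6
  R2 -= 8*R1 → (0, 0, 7, 0)  (L[2][1] := 8)
  R3 -= 4*R1 → (0, 0, 5, 11)  (L[3][1] := 4)

U[2][3] = 0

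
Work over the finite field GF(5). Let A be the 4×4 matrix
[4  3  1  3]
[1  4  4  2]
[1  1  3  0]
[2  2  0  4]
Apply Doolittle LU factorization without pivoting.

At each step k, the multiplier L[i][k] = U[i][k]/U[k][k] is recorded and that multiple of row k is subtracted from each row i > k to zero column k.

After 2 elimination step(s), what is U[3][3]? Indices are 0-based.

U[3][3] = 0

[col 0] pivot 4
  R1 -= 4*R0 → (0, 2, 0, 0)  (L[1][0] := 4)
  R2 -= 4*R0 → (0, 4, 4, 3)  (L[2][0] := 4)
  R3 -= 3*R0 → (0, 3, 2, 0)  (L[3][0] := 3)
[col 1] pivot 2
  R2 -= 2*R1 → (0, 0, 4, 3)  (L[2][1] := 2)
  R3 -= 4*R1 → (0, 0, 2, 0)  (L[3][1] := 4)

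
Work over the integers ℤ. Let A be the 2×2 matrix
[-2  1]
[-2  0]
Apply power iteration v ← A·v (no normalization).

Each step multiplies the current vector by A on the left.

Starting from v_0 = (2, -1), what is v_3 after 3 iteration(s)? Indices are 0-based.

v_3 = (-2, -12)

v_0 = (2, -1).
v_1 = A·v_0 = (-5, -4).
v_2 = A·v_1 = (6, 10).
v_3 = A·v_2 = (-2, -12).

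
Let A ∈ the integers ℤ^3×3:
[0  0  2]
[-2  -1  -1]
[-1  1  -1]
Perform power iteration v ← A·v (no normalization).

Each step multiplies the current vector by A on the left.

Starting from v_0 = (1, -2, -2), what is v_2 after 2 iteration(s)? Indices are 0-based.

v_0 = (1, -2, -2).
v_1 = A·v_0 = (-4, 2, -1).
v_2 = A·v_1 = (-2, 7, 7).

v_2 = (-2, 7, 7)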